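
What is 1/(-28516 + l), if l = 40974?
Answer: 1/12458 ≈ 8.0270e-5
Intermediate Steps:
1/(-28516 + l) = 1/(-28516 + 40974) = 1/12458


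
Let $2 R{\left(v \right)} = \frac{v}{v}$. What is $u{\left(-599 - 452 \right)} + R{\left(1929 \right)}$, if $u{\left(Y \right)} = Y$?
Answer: $- \frac{2101}{2} \approx -1050.5$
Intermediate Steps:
$R{\left(v \right)} = \frac{1}{2}$ ($R{\left(v \right)} = \frac{v \frac{1}{v}}{2} = \frac{1}{2} \cdot 1 = \frac{1}{2}$)
$u{\left(-599 - 452 \right)} + R{\left(1929 \right)} = \left(-599 - 452\right) + \frac{1}{2} = -1051 + \frac{1}{2} = - \frac{2101}{2}$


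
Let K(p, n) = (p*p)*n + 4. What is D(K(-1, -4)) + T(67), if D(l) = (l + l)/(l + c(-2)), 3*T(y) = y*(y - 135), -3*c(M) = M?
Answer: -4556/3 ≈ -1518.7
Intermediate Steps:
c(M) = -M/3
T(y) = y*(-135 + y)/3 (T(y) = (y*(y - 135))/3 = (y*(-135 + y))/3 = y*(-135 + y)/3)
K(p, n) = 4 + n*p² (K(p, n) = p²*n + 4 = n*p² + 4 = 4 + n*p²)
D(l) = 2*l/(⅔ + l) (D(l) = (l + l)/(l - ⅓*(-2)) = (2*l)/(l + ⅔) = (2*l)/(⅔ + l) = 2*l/(⅔ + l))
D(K(-1, -4)) + T(67) = 6*(4 - 4*(-1)²)/(2 + 3*(4 - 4*(-1)²)) + (⅓)*67*(-135 + 67) = 6*(4 - 4*1)/(2 + 3*(4 - 4*1)) + (⅓)*67*(-68) = 6*(4 - 4)/(2 + 3*(4 - 4)) - 4556/3 = 6*0/(2 + 3*0) - 4556/3 = 6*0/(2 + 0) - 4556/3 = 6*0/2 - 4556/3 = 6*0*(½) - 4556/3 = 0 - 4556/3 = -4556/3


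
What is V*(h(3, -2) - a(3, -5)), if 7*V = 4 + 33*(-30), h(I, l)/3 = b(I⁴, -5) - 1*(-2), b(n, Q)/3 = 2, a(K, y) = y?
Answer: -28594/7 ≈ -4084.9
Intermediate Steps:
b(n, Q) = 6 (b(n, Q) = 3*2 = 6)
h(I, l) = 24 (h(I, l) = 3*(6 - 1*(-2)) = 3*(6 + 2) = 3*8 = 24)
V = -986/7 (V = (4 + 33*(-30))/7 = (4 - 990)/7 = (⅐)*(-986) = -986/7 ≈ -140.86)
V*(h(3, -2) - a(3, -5)) = -986*(24 - 1*(-5))/7 = -986*(24 + 5)/7 = -986/7*29 = -28594/7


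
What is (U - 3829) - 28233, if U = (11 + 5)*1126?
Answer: -14046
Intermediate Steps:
U = 18016 (U = 16*1126 = 18016)
(U - 3829) - 28233 = (18016 - 3829) - 28233 = 14187 - 28233 = -14046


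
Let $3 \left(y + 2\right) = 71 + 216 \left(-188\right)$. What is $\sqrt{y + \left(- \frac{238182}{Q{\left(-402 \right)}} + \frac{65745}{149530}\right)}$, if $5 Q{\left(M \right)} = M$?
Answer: $\frac{i \sqrt{381259026643697742}}{6011106} \approx 102.72 i$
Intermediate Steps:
$Q{\left(M \right)} = \frac{M}{5}$
$y = - \frac{40543}{3}$ ($y = -2 + \frac{71 + 216 \left(-188\right)}{3} = -2 + \frac{71 - 40608}{3} = -2 + \frac{1}{3} \left(-40537\right) = -2 - \frac{40537}{3} = - \frac{40543}{3} \approx -13514.0$)
$\sqrt{y + \left(- \frac{238182}{Q{\left(-402 \right)}} + \frac{65745}{149530}\right)} = \sqrt{- \frac{40543}{3} + \left(- \frac{238182}{\frac{1}{5} \left(-402\right)} + \frac{65745}{149530}\right)} = \sqrt{- \frac{40543}{3} + \left(- \frac{238182}{- \frac{402}{5}} + 65745 \cdot \frac{1}{149530}\right)} = \sqrt{- \frac{40543}{3} + \left(\left(-238182\right) \left(- \frac{5}{402}\right) + \frac{13149}{29906}\right)} = \sqrt{- \frac{40543}{3} + \left(\frac{198485}{67} + \frac{13149}{29906}\right)} = \sqrt{- \frac{40543}{3} + \frac{5936773393}{2003702}} = \sqrt{- \frac{63425770007}{6011106}} = \frac{i \sqrt{381259026643697742}}{6011106}$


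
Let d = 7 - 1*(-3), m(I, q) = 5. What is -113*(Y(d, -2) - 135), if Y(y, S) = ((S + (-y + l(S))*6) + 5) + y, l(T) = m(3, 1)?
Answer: 17176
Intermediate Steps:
l(T) = 5
d = 10 (d = 7 + 3 = 10)
Y(y, S) = 35 + S - 5*y (Y(y, S) = ((S + (-y + 5)*6) + 5) + y = ((S + (5 - y)*6) + 5) + y = ((S + (30 - 6*y)) + 5) + y = ((30 + S - 6*y) + 5) + y = (35 + S - 6*y) + y = 35 + S - 5*y)
-113*(Y(d, -2) - 135) = -113*((35 - 2 - 5*10) - 135) = -113*((35 - 2 - 50) - 135) = -113*(-17 - 135) = -113*(-152) = 17176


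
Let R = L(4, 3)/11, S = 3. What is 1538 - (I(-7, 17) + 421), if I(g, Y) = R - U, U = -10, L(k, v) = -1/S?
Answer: 36532/33 ≈ 1107.0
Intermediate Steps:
L(k, v) = -1/3
R = -1/33 (R = -1/3/11 = -1/3*1/11 = -1/33 ≈ -0.030303)
I(g, Y) = 329/33 (I(g, Y) = -1/33 - 1*(-10) = -1/33 + 10 = 329/33)
1538 - (I(-7, 17) + 421) = 1538 - (329/33 + 421) = 1538 - 1*14222/33 = 1538 - 14222/33 = 36532/33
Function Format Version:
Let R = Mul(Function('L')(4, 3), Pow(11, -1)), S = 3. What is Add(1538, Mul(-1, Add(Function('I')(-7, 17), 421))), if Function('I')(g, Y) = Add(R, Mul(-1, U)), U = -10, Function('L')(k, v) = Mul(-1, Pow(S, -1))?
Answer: Rational(36532, 33) ≈ 1107.0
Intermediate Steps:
Function('L')(k, v) = Rational(-1, 3) (Function('L')(k, v) = Mul(-1, Pow(3, -1)) = Mul(-1, Rational(1, 3)) = Rational(-1, 3))
R = Rational(-1, 33) (R = Mul(Rational(-1, 3), Pow(11, -1)) = Mul(Rational(-1, 3), Rational(1, 11)) = Rational(-1, 33) ≈ -0.030303)
Function('I')(g, Y) = Rational(329, 33) (Function('I')(g, Y) = Add(Rational(-1, 33), Mul(-1, -10)) = Add(Rational(-1, 33), 10) = Rational(329, 33))
Add(1538, Mul(-1, Add(Function('I')(-7, 17), 421))) = Add(1538, Mul(-1, Add(Rational(329, 33), 421))) = Add(1538, Mul(-1, Rational(14222, 33))) = Add(1538, Rational(-14222, 33)) = Rational(36532, 33)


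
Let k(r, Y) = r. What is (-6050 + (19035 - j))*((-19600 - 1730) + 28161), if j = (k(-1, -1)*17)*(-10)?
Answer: 87539265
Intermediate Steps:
j = 170 (j = -1*17*(-10) = -17*(-10) = 170)
(-6050 + (19035 - j))*((-19600 - 1730) + 28161) = (-6050 + (19035 - 1*170))*((-19600 - 1730) + 28161) = (-6050 + (19035 - 170))*(-21330 + 28161) = (-6050 + 18865)*6831 = 12815*6831 = 87539265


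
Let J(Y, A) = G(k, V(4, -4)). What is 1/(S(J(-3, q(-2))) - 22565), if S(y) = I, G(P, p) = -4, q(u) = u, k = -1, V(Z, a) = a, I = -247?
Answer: -1/22812 ≈ -4.3837e-5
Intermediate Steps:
J(Y, A) = -4
S(y) = -247
1/(S(J(-3, q(-2))) - 22565) = 1/(-247 - 22565) = 1/(-22812) = -1/22812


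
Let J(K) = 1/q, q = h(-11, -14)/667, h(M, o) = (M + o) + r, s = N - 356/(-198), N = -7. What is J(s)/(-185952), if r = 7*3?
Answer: 667/743808 ≈ 0.00089674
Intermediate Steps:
s = -515/99 (s = -7 - 356/(-198) = -7 - 356*(-1)/198 = -7 - 1*(-178/99) = -7 + 178/99 = -515/99 ≈ -5.2020)
r = 21
h(M, o) = 21 + M + o (h(M, o) = (M + o) + 21 = 21 + M + o)
q = -4/667 (q = (21 - 11 - 14)/667 = -4*1/667 = -4/667 ≈ -0.0059970)
J(K) = -667/4 (J(K) = 1/(-4/667) = -667/4)
J(s)/(-185952) = -667/4/(-185952) = -667/4*(-1/185952) = 667/743808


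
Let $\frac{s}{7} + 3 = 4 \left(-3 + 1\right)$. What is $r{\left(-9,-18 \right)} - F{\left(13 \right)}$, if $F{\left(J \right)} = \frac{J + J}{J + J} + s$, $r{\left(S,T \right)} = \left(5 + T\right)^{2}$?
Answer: $245$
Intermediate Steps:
$s = -77$ ($s = -21 + 7 \cdot 4 \left(-3 + 1\right) = -21 + 7 \cdot 4 \left(-2\right) = -21 + 7 \left(-8\right) = -21 - 56 = -77$)
$F{\left(J \right)} = -76$ ($F{\left(J \right)} = \frac{J + J}{J + J} - 77 = \frac{2 J}{2 J} - 77 = 2 J \frac{1}{2 J} - 77 = 1 - 77 = -76$)
$r{\left(-9,-18 \right)} - F{\left(13 \right)} = \left(5 - 18\right)^{2} - -76 = \left(-13\right)^{2} + 76 = 169 + 76 = 245$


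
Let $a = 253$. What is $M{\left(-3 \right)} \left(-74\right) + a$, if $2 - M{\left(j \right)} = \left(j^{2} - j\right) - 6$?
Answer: $549$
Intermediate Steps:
$M{\left(j \right)} = 8 + j - j^{2}$ ($M{\left(j \right)} = 2 - \left(\left(j^{2} - j\right) - 6\right) = 2 - \left(-6 + j^{2} - j\right) = 2 + \left(6 + j - j^{2}\right) = 8 + j - j^{2}$)
$M{\left(-3 \right)} \left(-74\right) + a = \left(8 - 3 - \left(-3\right)^{2}\right) \left(-74\right) + 253 = \left(8 - 3 - 9\right) \left(-74\right) + 253 = \left(-4\right) \left(-74\right) + 253 = 296 + 253 = 549$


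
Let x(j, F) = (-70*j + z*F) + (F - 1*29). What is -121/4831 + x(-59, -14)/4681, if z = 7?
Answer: 18704458/22613911 ≈ 0.82712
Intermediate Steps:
x(j, F) = -29 - 70*j + 8*F (x(j, F) = (-70*j + 7*F) + (F - 1*29) = (-70*j + 7*F) + (F - 29) = (-70*j + 7*F) + (-29 + F) = -29 - 70*j + 8*F)
-121/4831 + x(-59, -14)/4681 = -121/4831 + (-29 - 70*(-59) + 8*(-14))/4681 = -121*1/4831 + (-29 + 4130 - 112)*(1/4681) = -121/4831 + 3989*(1/4681) = -121/4831 + 3989/4681 = 18704458/22613911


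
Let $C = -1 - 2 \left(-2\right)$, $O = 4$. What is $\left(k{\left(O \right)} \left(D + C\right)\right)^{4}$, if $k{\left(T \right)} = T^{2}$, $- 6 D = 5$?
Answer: $\frac{116985856}{81} \approx 1.4443 \cdot 10^{6}$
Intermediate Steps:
$D = - \frac{5}{6}$ ($D = \left(- \frac{1}{6}\right) 5 = - \frac{5}{6} \approx -0.83333$)
$C = 3$ ($C = -1 - -4 = -1 + 4 = 3$)
$\left(k{\left(O \right)} \left(D + C\right)\right)^{4} = \left(4^{2} \left(- \frac{5}{6} + 3\right)\right)^{4} = \left(16 \cdot \frac{13}{6}\right)^{4} = \left(\frac{104}{3}\right)^{4} = \frac{116985856}{81}$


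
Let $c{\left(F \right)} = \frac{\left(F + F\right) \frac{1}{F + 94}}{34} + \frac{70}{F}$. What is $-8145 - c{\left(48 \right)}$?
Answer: $- \frac{235987181}{28968} \approx -8146.5$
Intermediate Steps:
$c{\left(F \right)} = \frac{70}{F} + \frac{F}{17 \left(94 + F\right)}$ ($c{\left(F \right)} = \frac{2 F}{94 + F} \frac{1}{34} + \frac{70}{F} = \frac{F}{17 \left(94 + F\right)} + \frac{70}{F} = \frac{70}{F} + \frac{F}{17 \left(94 + F\right)}$)
$-8145 - c{\left(48 \right)} = -8145 - \frac{111860 + 48^{2} + 1190 \cdot 48}{17 \cdot 48 \left(94 + 48\right)} = -8145 - \frac{1}{17} \cdot \frac{1}{48} \cdot \frac{1}{142} \left(111860 + 2304 + 57120\right) = -8145 - \frac{1}{17} \cdot \frac{1}{48} \cdot \frac{1}{142} \cdot 171284 = -8145 - \frac{42821}{28968} = - \frac{235987181}{28968}$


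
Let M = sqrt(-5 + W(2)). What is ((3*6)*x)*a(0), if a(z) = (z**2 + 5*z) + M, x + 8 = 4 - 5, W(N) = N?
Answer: -162*I*sqrt(3) ≈ -280.59*I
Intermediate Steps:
x = -9 (x = -8 + (4 - 5) = -8 - 1 = -9)
M = I*sqrt(3) (M = sqrt(-5 + 2) = sqrt(-3) = I*sqrt(3) ≈ 1.732*I)
a(z) = z**2 + 5*z + I*sqrt(3) (a(z) = (z**2 + 5*z) + I*sqrt(3) = z**2 + 5*z + I*sqrt(3))
((3*6)*x)*a(0) = ((3*6)*(-9))*(0**2 + 5*0 + I*sqrt(3)) = (18*(-9))*(0 + 0 + I*sqrt(3)) = -162*I*sqrt(3)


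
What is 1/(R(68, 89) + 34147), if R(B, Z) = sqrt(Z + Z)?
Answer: 34147/1166017431 - sqrt(178)/1166017431 ≈ 2.9274e-5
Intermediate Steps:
R(B, Z) = sqrt(2)*sqrt(Z) (R(B, Z) = sqrt(2*Z) = sqrt(2)*sqrt(Z))
1/(R(68, 89) + 34147) = 1/(sqrt(2)*sqrt(89) + 34147) = 1/(sqrt(178) + 34147) = 1/(34147 + sqrt(178))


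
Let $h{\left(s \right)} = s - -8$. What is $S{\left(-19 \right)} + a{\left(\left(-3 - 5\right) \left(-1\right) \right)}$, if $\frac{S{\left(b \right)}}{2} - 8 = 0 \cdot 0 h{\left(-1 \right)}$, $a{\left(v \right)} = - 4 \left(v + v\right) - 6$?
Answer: $-54$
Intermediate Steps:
$h{\left(s \right)} = 8 + s$ ($h{\left(s \right)} = s + 8 = 8 + s$)
$a{\left(v \right)} = -6 - 8 v$ ($a{\left(v \right)} = - 4 \cdot 2 v - 6 = - 8 v - 6 = -6 - 8 v$)
$S{\left(b \right)} = 16$ ($S{\left(b \right)} = 16 + 2 \cdot 0 \cdot 0 \left(8 - 1\right) = 16 + 2 \cdot 0 \cdot 7 = 16 + 2 \cdot 0 = 16 + 0 = 16$)
$S{\left(-19 \right)} + a{\left(\left(-3 - 5\right) \left(-1\right) \right)} = 16 - \left(6 + 8 \left(-3 - 5\right) \left(-1\right)\right) = 16 - \left(6 + 8 \left(\left(-8\right) \left(-1\right)\right)\right) = 16 - 70 = -54$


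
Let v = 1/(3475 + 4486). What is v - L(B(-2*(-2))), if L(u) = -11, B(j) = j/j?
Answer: 87572/7961 ≈ 11.000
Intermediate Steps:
B(j) = 1
v = 1/7961 ≈ 0.00012561
v - L(B(-2*(-2))) = 1/7961 - 1*(-11) = 1/7961 + 11 = 87572/7961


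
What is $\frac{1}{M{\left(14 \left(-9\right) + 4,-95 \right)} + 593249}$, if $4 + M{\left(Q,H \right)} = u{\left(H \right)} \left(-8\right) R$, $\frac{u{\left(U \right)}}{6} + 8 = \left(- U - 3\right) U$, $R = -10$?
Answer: $- \frac{1}{3605795} \approx -2.7733 \cdot 10^{-7}$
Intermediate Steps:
$u{\left(U \right)} = -48 + 6 U \left(-3 - U\right)$ ($u{\left(U \right)} = -48 + 6 \left(- U - 3\right) U = -48 + 6 \left(-3 - U\right) U = -48 + 6 U \left(-3 - U\right)$)
$M{\left(Q,H \right)} = -3844 - 1440 H - 480 H^{2}$ ($M{\left(Q,H \right)} = -4 + \left(-48 - 18 H - 6 H^{2}\right) \left(-8\right) \left(-10\right) = -4 + \left(384 + 48 H^{2} + 144 H\right) \left(-10\right) = -4 - \left(3840 + 480 H^{2} + 1440 H\right) = -3844 - 1440 H - 480 H^{2}$)
$\frac{1}{M{\left(14 \left(-9\right) + 4,-95 \right)} + 593249} = \frac{1}{\left(-3844 - -136800 - 480 \left(-95\right)^{2}\right) + 593249} = \frac{1}{\left(-3844 + 136800 - 4332000\right) + 593249} = \frac{1}{-4199044 + 593249} = \frac{1}{-3605795} = - \frac{1}{3605795}$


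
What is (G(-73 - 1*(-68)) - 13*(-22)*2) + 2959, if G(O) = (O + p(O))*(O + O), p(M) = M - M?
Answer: 3581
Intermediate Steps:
p(M) = 0
G(O) = 2*O² (G(O) = (O + 0)*(O + O) = O*(2*O) = 2*O²)
(G(-73 - 1*(-68)) - 13*(-22)*2) + 2959 = (2*(-73 - 1*(-68))² - 13*(-22)*2) + 2959 = (2*(-73 + 68)² + 286*2) + 2959 = (2*(-5)² + 572) + 2959 = (2*25 + 572) + 2959 = (50 + 572) + 2959 = 622 + 2959 = 3581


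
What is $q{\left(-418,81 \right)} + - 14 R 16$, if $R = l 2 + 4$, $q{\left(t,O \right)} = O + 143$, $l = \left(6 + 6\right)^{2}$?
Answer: $-65184$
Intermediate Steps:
$l = 144$ ($l = 12^{2} = 144$)
$q{\left(t,O \right)} = 143 + O$
$R = 292$ ($R = 144 \cdot 2 + 4 = 288 + 4 = 292$)
$q{\left(-418,81 \right)} + - 14 R 16 = \left(143 + 81\right) + \left(-14\right) 292 \cdot 16 = 224 - 65408 = -65184$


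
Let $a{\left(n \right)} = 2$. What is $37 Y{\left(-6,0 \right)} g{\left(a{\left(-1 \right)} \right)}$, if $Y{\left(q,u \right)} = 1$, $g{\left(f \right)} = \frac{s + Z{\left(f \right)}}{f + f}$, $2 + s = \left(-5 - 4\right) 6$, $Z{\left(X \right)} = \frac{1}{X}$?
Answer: $- \frac{4107}{8} \approx -513.38$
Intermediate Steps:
$s = -56$ ($s = -2 + \left(-5 - 4\right) 6 = -2 - 54 = -56$)
$g{\left(f \right)} = \frac{-56 + \frac{1}{f}}{2 f}$ ($g{\left(f \right)} = \frac{-56 + \frac{1}{f}}{f + f} = \frac{-56 + \frac{1}{f}}{2 f}$)
$37 Y{\left(-6,0 \right)} g{\left(a{\left(-1 \right)} \right)} = 37 \cdot 1 \frac{1 - 112}{2 \cdot 4} = 37 \cdot \frac{1}{2} \cdot \frac{1}{4} \left(1 - 112\right) = 37 \cdot \frac{1}{2} \cdot \frac{1}{4} \left(-111\right) = 37 \left(- \frac{111}{8}\right) = - \frac{4107}{8}$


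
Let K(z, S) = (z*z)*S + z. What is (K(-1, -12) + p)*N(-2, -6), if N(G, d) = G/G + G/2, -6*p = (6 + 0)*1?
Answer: 0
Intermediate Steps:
p = -1 (p = -(6 + 0)/6 = -1 ≈ -1.0000)
K(z, S) = z + S*z² (K(z, S) = z²*S + z = S*z² + z = z + S*z²)
N(G, d) = 1 + G/2 (N(G, d) = 1 + G*(½) = 1 + G/2)
(K(-1, -12) + p)*N(-2, -6) = (-(1 - 12*(-1)) - 1)*(1 + (½)*(-2)) = (-(1 + 12) - 1)*(1 - 1) = (-1*13 - 1)*0 = (-13 - 1)*0 = -14*0 = 0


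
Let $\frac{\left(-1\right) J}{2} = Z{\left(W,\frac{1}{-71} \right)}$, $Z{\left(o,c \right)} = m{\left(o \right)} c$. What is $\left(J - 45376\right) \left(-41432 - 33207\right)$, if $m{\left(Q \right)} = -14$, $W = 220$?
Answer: $\frac{240466257636}{71} \approx 3.3868 \cdot 10^{9}$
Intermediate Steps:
$Z{\left(o,c \right)} = - 14 c$
$J = - \frac{28}{71}$ ($J = - 2 \left(- \frac{14}{-71}\right) = - 2 \left(\left(-14\right) \left(- \frac{1}{71}\right)\right) = \left(-2\right) \frac{14}{71} = - \frac{28}{71} \approx -0.39437$)
$\left(J - 45376\right) \left(-41432 - 33207\right) = \left(- \frac{28}{71} - 45376\right) \left(-41432 - 33207\right) = \left(- \frac{3221724}{71}\right) \left(-74639\right) = \frac{240466257636}{71}$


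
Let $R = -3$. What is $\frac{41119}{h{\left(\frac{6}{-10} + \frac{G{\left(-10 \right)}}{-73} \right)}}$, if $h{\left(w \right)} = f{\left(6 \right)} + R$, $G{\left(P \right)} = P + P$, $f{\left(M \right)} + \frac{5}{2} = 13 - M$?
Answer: $\frac{82238}{3} \approx 27413.0$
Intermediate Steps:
$f{\left(M \right)} = \frac{21}{2} - M$ ($f{\left(M \right)} = - \frac{5}{2} - \left(-13 + M\right) = \frac{21}{2} - M$)
$G{\left(P \right)} = 2 P$
$h{\left(w \right)} = \frac{3}{2}$ ($h{\left(w \right)} = \left(\frac{21}{2} - 6\right) - 3 = \frac{9}{2} - 3 = \frac{3}{2}$)
$\frac{41119}{h{\left(\frac{6}{-10} + \frac{G{\left(-10 \right)}}{-73} \right)}} = \frac{41119}{\frac{3}{2}} = 41119 \cdot \frac{2}{3} = \frac{82238}{3}$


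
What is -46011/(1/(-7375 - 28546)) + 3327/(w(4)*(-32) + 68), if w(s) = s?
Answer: 33055221511/20 ≈ 1.6528e+9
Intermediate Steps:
-46011/(1/(-7375 - 28546)) + 3327/(w(4)*(-32) + 68) = -46011/(1/(-7375 - 28546)) + 3327/(4*(-32) + 68) = -46011/(1/(-35921)) + 3327/(-128 + 68) = -46011/(-1/35921) + 3327/(-60) = -46011*(-35921) + 3327*(-1/60) = 1652761131 - 1109/20 = 33055221511/20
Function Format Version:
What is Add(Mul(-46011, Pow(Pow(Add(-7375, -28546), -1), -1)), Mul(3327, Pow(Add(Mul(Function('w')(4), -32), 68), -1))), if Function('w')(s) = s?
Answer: Rational(33055221511, 20) ≈ 1.6528e+9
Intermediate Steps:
Add(Mul(-46011, Pow(Pow(Add(-7375, -28546), -1), -1)), Mul(3327, Pow(Add(Mul(Function('w')(4), -32), 68), -1))) = Add(Mul(-46011, Pow(Pow(Add(-7375, -28546), -1), -1)), Mul(3327, Pow(Add(Mul(4, -32), 68), -1))) = Add(Mul(-46011, Pow(Pow(-35921, -1), -1)), Mul(3327, Pow(Add(-128, 68), -1))) = Add(Mul(-46011, Pow(Rational(-1, 35921), -1)), Mul(3327, Pow(-60, -1))) = Add(Mul(-46011, -35921), Mul(3327, Rational(-1, 60))) = Add(1652761131, Rational(-1109, 20)) = Rational(33055221511, 20)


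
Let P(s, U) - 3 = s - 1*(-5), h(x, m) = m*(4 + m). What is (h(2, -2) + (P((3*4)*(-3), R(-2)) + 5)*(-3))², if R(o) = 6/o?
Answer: 4225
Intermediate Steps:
P(s, U) = 8 + s (P(s, U) = 3 + (s - 1*(-5)) = 3 + (s + 5) = 3 + (5 + s) = 8 + s)
(h(2, -2) + (P((3*4)*(-3), R(-2)) + 5)*(-3))² = (-2*(4 - 2) + ((8 + (3*4)*(-3)) + 5)*(-3))² = (-2*2 + ((8 + 12*(-3)) + 5)*(-3))² = (-4 + ((8 - 36) + 5)*(-3))² = (-4 + (-28 + 5)*(-3))² = (-4 - 23*(-3))² = (-4 + 69)² = 65² = 4225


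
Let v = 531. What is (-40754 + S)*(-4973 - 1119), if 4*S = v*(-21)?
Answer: 265256341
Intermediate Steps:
S = -11151/4 (S = (531*(-21))/4 = (¼)*(-11151) = -11151/4 ≈ -2787.8)
(-40754 + S)*(-4973 - 1119) = (-40754 - 11151/4)*(-4973 - 1119) = -174167/4*(-6092) = 265256341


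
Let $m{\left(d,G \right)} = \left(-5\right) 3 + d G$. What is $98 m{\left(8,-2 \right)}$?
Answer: $-3038$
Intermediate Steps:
$m{\left(d,G \right)} = -15 + G d$
$98 m{\left(8,-2 \right)} = 98 \left(-15 - 16\right) = 98 \left(-31\right) = -3038$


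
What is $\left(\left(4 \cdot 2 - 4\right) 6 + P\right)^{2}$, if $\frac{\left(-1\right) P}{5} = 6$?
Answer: $36$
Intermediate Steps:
$P = -30$ ($P = \left(-5\right) 6 = -30$)
$\left(\left(4 \cdot 2 - 4\right) 6 + P\right)^{2} = \left(\left(4 \cdot 2 - 4\right) 6 - 30\right)^{2} = \left(\left(8 - 4\right) 6 - 30\right)^{2} = \left(4 \cdot 6 - 30\right)^{2} = \left(24 - 30\right)^{2} = \left(-6\right)^{2} = 36$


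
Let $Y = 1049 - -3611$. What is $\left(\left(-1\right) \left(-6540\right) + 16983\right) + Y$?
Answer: $28183$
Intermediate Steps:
$Y = 4660$ ($Y = 1049 + 3611 = 4660$)
$\left(\left(-1\right) \left(-6540\right) + 16983\right) + Y = \left(\left(-1\right) \left(-6540\right) + 16983\right) + 4660 = \left(6540 + 16983\right) + 4660 = 23523 + 4660 = 28183$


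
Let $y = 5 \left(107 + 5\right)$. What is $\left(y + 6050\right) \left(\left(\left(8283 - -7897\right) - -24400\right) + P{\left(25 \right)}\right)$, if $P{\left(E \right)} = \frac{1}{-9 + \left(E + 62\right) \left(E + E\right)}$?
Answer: $\frac{1164402932410}{4341} \approx 2.6823 \cdot 10^{8}$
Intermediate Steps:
$P{\left(E \right)} = \frac{1}{-9 + 2 E \left(62 + E\right)}$ ($P{\left(E \right)} = \frac{1}{-9 + \left(62 + E\right) 2 E} = \frac{1}{-9 + 2 E \left(62 + E\right)}$)
$y = 560$ ($y = 5 \cdot 112 = 560$)
$\left(y + 6050\right) \left(\left(\left(8283 - -7897\right) - -24400\right) + P{\left(25 \right)}\right) = \left(560 + 6050\right) \left(\left(\left(8283 - -7897\right) - -24400\right) + \frac{1}{-9 + 2 \cdot 25^{2} + 124 \cdot 25}\right) = 6610 \left(\left(\left(8283 + 7897\right) + 24400\right) + \frac{1}{-9 + 2 \cdot 625 + 3100}\right) = 6610 \left(\left(16180 + 24400\right) + \frac{1}{-9 + 1250 + 3100}\right) = 6610 \left(40580 + \frac{1}{4341}\right) = 6610 \cdot \frac{176157781}{4341} = \frac{1164402932410}{4341}$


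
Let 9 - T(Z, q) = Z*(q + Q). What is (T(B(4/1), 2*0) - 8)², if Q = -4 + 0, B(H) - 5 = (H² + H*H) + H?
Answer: 27225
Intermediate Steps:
B(H) = 5 + H + 2*H² (B(H) = 5 + ((H² + H*H) + H) = 5 + ((H² + H²) + H) = 5 + (2*H² + H) = 5 + (H + 2*H²) = 5 + H + 2*H²)
Q = -4
T(Z, q) = 9 - Z*(-4 + q) (T(Z, q) = 9 - Z*(q - 4) = 9 - Z*(-4 + q))
(T(B(4/1), 2*0) - 8)² = ((9 + 4*(5 + 4/1 + 2*(4/1)²) - (5 + 4/1 + 2*(4/1)²)*2*0) - 8)² = ((9 + 4*(5 + 4*1 + 2*(4*1)²) - 1*(5 + 4*1 + 2*(4*1)²)*0) - 8)² = ((9 + 4*(5 + 4 + 2*4²) - 1*(5 + 4 + 2*4²)*0) - 8)² = ((9 + 4*(5 + 4 + 2*16) - 1*(5 + 4 + 2*16)*0) - 8)² = ((9 + 4*(5 + 4 + 32) - 1*(5 + 4 + 32)*0) - 8)² = ((9 + 4*41 - 1*41*0) - 8)² = ((9 + 164 + 0) - 8)² = (173 - 8)² = 165² = 27225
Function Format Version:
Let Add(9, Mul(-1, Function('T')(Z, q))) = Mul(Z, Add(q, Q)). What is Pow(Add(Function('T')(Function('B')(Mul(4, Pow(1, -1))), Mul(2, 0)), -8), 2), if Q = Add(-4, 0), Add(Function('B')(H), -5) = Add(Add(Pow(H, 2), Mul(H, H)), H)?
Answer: 27225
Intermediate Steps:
Function('B')(H) = Add(5, H, Mul(2, Pow(H, 2))) (Function('B')(H) = Add(5, Add(Add(Pow(H, 2), Mul(H, H)), H)) = Add(5, Add(Add(Pow(H, 2), Pow(H, 2)), H)) = Add(5, Add(Mul(2, Pow(H, 2)), H)) = Add(5, Add(H, Mul(2, Pow(H, 2)))) = Add(5, H, Mul(2, Pow(H, 2))))
Q = -4
Function('T')(Z, q) = Add(9, Mul(-1, Z, Add(-4, q))) (Function('T')(Z, q) = Add(9, Mul(-1, Mul(Z, Add(q, -4)))) = Add(9, Mul(-1, Mul(Z, Add(-4, q)))) = Add(9, Mul(-1, Z, Add(-4, q))))
Pow(Add(Function('T')(Function('B')(Mul(4, Pow(1, -1))), Mul(2, 0)), -8), 2) = Pow(Add(Add(9, Mul(4, Add(5, Mul(4, Pow(1, -1)), Mul(2, Pow(Mul(4, Pow(1, -1)), 2)))), Mul(-1, Add(5, Mul(4, Pow(1, -1)), Mul(2, Pow(Mul(4, Pow(1, -1)), 2))), Mul(2, 0))), -8), 2) = Pow(Add(Add(9, Mul(4, Add(5, Mul(4, 1), Mul(2, Pow(Mul(4, 1), 2)))), Mul(-1, Add(5, Mul(4, 1), Mul(2, Pow(Mul(4, 1), 2))), 0)), -8), 2) = Pow(Add(Add(9, Mul(4, Add(5, 4, Mul(2, Pow(4, 2)))), Mul(-1, Add(5, 4, Mul(2, Pow(4, 2))), 0)), -8), 2) = Pow(Add(Add(9, Mul(4, Add(5, 4, Mul(2, 16))), Mul(-1, Add(5, 4, Mul(2, 16)), 0)), -8), 2) = Pow(Add(Add(9, Mul(4, Add(5, 4, 32)), Mul(-1, Add(5, 4, 32), 0)), -8), 2) = Pow(Add(Add(9, Mul(4, 41), Mul(-1, 41, 0)), -8), 2) = Pow(Add(Add(9, 164, 0), -8), 2) = Pow(Add(173, -8), 2) = Pow(165, 2) = 27225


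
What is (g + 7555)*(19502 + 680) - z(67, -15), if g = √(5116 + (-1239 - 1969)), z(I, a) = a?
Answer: 152475025 + 121092*√53 ≈ 1.5336e+8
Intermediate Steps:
g = 6*√53 (g = √(5116 - 3208) = √1908 = 6*√53 ≈ 43.681)
(g + 7555)*(19502 + 680) - z(67, -15) = (6*√53 + 7555)*(19502 + 680) - 1*(-15) = (7555 + 6*√53)*20182 + 15 = (152475010 + 121092*√53) + 15 = 152475025 + 121092*√53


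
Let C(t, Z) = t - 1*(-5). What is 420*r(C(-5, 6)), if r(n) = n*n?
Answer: 0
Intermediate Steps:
C(t, Z) = 5 + t (C(t, Z) = t + 5 = 5 + t)
r(n) = n²
420*r(C(-5, 6)) = 420*(5 - 5)² = 420*0² = 420*0 = 0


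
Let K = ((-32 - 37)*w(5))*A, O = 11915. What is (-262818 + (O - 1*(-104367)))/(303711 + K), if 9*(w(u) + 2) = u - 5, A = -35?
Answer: -146536/298881 ≈ -0.49028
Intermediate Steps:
w(u) = -23/9 + u/9 (w(u) = -2 + (u - 5)/9 = -2 + (-5 + u)/9 = -2 + (-5/9 + u/9) = -23/9 + u/9)
K = -4830 (K = ((-32 - 37)*(-23/9 + (1/9)*5))*(-35) = -69*(-23/9 + 5/9)*(-35) = -69*(-2)*(-35) = 138*(-35) = -4830)
(-262818 + (O - 1*(-104367)))/(303711 + K) = (-262818 + (11915 - 1*(-104367)))/(303711 - 4830) = (-262818 + (11915 + 104367))/298881 = (-262818 + 116282)*(1/298881) = -146536*1/298881 = -146536/298881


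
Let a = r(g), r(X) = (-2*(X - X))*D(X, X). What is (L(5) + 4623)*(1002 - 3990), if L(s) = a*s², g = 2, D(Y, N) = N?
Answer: -13813524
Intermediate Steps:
r(X) = 0 (r(X) = (-2*(X - X))*X = (-2*0)*X = 0*X = 0)
a = 0
L(s) = 0 (L(s) = 0*s² = 0)
(L(5) + 4623)*(1002 - 3990) = (0 + 4623)*(1002 - 3990) = 4623*(-2988) = -13813524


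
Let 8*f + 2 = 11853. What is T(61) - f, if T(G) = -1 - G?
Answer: -12347/8 ≈ -1543.4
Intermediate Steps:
f = 11851/8 (f = -¼ + (⅛)*11853 = -¼ + 11853/8 = 11851/8 ≈ 1481.4)
T(61) - f = (-1 - 1*61) - 1*11851/8 = (-1 - 61) - 11851/8 = -62 - 11851/8 = -12347/8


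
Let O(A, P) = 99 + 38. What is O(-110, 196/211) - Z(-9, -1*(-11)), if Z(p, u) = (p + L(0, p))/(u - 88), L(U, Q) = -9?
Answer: 10531/77 ≈ 136.77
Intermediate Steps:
O(A, P) = 137
Z(p, u) = (-9 + p)/(-88 + u) (Z(p, u) = (p - 9)/(u - 88) = (-9 + p)/(-88 + u))
O(-110, 196/211) - Z(-9, -1*(-11)) = 137 - (-9 - 9)/(-88 - 1*(-11)) = 137 - (-18)/(-88 + 11) = 137 - (-18)/(-77) = 137 - (-1)*(-18)/77 = 137 - 1*18/77 = 137 - 18/77 = 10531/77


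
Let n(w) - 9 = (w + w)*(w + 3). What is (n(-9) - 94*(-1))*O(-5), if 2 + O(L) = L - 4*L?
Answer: 2743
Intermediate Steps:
n(w) = 9 + 2*w*(3 + w) (n(w) = 9 + (w + w)*(w + 3) = 9 + (2*w)*(3 + w) = 9 + 2*w*(3 + w))
O(L) = -2 - 3*L (O(L) = -2 + (L - 4*L) = -2 - 3*L)
(n(-9) - 94*(-1))*O(-5) = ((9 + 2*(-9)**2 + 6*(-9)) - 94*(-1))*(-2 - 3*(-5)) = ((9 + 2*81 - 54) + 94)*(-2 + 15) = ((9 + 162 - 54) + 94)*13 = (117 + 94)*13 = 211*13 = 2743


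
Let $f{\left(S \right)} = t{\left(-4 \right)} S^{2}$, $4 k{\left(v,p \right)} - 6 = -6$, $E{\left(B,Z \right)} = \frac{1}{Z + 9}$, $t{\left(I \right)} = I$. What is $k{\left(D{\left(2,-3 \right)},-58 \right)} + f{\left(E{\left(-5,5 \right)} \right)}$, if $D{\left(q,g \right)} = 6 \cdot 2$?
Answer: $- \frac{1}{49} \approx -0.020408$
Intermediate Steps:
$D{\left(q,g \right)} = 12$
$E{\left(B,Z \right)} = \frac{1}{9 + Z}$
$k{\left(v,p \right)} = 0$ ($k{\left(v,p \right)} = \frac{3}{2} + \frac{1}{4} \left(-6\right) = \frac{3}{2} - \frac{3}{2} = 0$)
$f{\left(S \right)} = - 4 S^{2}$
$k{\left(D{\left(2,-3 \right)},-58 \right)} + f{\left(E{\left(-5,5 \right)} \right)} = 0 - 4 \left(\frac{1}{9 + 5}\right)^{2} = 0 - 4 \left(\frac{1}{14}\right)^{2} = 0 - \frac{4}{196} = 0 - \frac{1}{49} = - \frac{1}{49}$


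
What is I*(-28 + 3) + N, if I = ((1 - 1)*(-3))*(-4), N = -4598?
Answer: -4598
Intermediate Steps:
I = 0 (I = (0*(-3))*(-4) = 0*(-4) = 0)
I*(-28 + 3) + N = 0*(-28 + 3) - 4598 = 0*(-25) - 4598 = 0 - 4598 = -4598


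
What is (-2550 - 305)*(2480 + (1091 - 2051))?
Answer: -4339600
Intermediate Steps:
(-2550 - 305)*(2480 + (1091 - 2051)) = -2855*(2480 - 960) = -2855*1520 = -4339600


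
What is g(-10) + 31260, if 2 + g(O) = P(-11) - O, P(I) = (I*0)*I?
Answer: 31268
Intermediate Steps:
P(I) = 0 (P(I) = 0*I = 0)
g(O) = -2 - O (g(O) = -2 + (0 - O) = -2 - O)
g(-10) + 31260 = (-2 - 1*(-10)) + 31260 = (-2 + 10) + 31260 = 8 + 31260 = 31268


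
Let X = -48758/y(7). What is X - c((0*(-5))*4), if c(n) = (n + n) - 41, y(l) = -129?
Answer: 54047/129 ≈ 418.97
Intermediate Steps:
X = 48758/129 (X = -48758/(-129) = -48758*(-1/129) = 48758/129 ≈ 377.97)
c(n) = -41 + 2*n (c(n) = 2*n - 41 = -41 + 2*n)
X - c((0*(-5))*4) = 48758/129 - (-41 + 2*((0*(-5))*4)) = 48758/129 - (-41 + 2*(0*4)) = 48758/129 - (-41 + 2*0) = 48758/129 - (-41 + 0) = 48758/129 - 1*(-41) = 48758/129 + 41 = 54047/129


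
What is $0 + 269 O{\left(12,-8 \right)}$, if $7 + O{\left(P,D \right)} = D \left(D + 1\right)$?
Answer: $13181$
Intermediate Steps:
$O{\left(P,D \right)} = -7 + D \left(1 + D\right)$ ($O{\left(P,D \right)} = -7 + D \left(D + 1\right) = -7 + D \left(1 + D\right)$)
$0 + 269 O{\left(12,-8 \right)} = 0 + 269 \left(-7 - 8 + \left(-8\right)^{2}\right) = 0 + 269 \left(-7 - 8 + 64\right) = 0 + 269 \cdot 49 = 0 + 13181 = 13181$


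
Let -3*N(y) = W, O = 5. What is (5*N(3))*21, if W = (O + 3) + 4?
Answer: -420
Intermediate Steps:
W = 12 (W = (5 + 3) + 4 = 8 + 4 = 12)
N(y) = -4 (N(y) = -⅓*12 = -4)
(5*N(3))*21 = (5*(-4))*21 = -20*21 = -420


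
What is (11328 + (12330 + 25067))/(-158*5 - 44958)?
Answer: -48725/45748 ≈ -1.0651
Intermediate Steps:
(11328 + (12330 + 25067))/(-158*5 - 44958) = (11328 + 37397)/(-790 - 44958) = 48725/(-45748) = 48725*(-1/45748) = -48725/45748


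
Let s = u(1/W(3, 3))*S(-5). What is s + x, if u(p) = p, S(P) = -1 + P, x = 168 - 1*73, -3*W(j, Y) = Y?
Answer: 101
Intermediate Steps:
W(j, Y) = -Y/3
x = 95 (x = 168 - 73 = 95)
s = 6 (s = (-1 - 5)/((-1/3*3)) = -6/(-1) = -1*(-6) = 6)
s + x = 6 + 95 = 101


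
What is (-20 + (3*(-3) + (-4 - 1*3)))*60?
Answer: -2160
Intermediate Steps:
(-20 + (3*(-3) + (-4 - 1*3)))*60 = (-20 + (-9 + (-4 - 3)))*60 = (-20 + (-9 - 7))*60 = (-20 - 16)*60 = -36*60 = -2160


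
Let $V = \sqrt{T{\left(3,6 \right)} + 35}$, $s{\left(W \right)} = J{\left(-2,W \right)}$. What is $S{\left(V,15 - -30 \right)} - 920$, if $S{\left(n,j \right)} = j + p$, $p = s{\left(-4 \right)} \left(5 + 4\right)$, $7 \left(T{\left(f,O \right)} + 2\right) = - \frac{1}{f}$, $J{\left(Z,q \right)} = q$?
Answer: $-911$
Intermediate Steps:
$s{\left(W \right)} = W$
$T{\left(f,O \right)} = -2 - \frac{1}{7 f}$ ($T{\left(f,O \right)} = -2 + \frac{\left(-1\right) \frac{1}{f}}{7} = -2 - \frac{1}{7 f}$)
$p = -36$ ($p = - 4 \left(5 + 4\right) = \left(-4\right) 9 = -36$)
$V = \frac{2 \sqrt{3633}}{21}$ ($V = \sqrt{\left(-2 - \frac{1}{7 \cdot 3}\right) + 35} = \sqrt{\left(-2 - \frac{1}{21}\right) + 35} = \sqrt{- \frac{43}{21} + 35} = \sqrt{\frac{692}{21}} = \frac{2 \sqrt{3633}}{21} \approx 5.7404$)
$S{\left(n,j \right)} = -36 + j$ ($S{\left(n,j \right)} = j - 36 = -36 + j$)
$S{\left(V,15 - -30 \right)} - 920 = \left(-36 + \left(15 - -30\right)\right) - 920 = \left(-36 + \left(15 + 30\right)\right) - 920 = \left(-36 + 45\right) - 920 = 9 - 920 = -911$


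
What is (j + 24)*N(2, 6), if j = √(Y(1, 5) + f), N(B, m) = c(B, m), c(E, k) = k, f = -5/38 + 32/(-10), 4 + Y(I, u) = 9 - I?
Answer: 144 + 3*√24130/95 ≈ 148.91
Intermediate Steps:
Y(I, u) = 5 - I (Y(I, u) = -4 + (9 - I) = 5 - I)
f = -633/190 (f = -5*1/38 + 32*(-⅒) = -5/38 - 16/5 = -633/190 ≈ -3.3316)
N(B, m) = m
j = √24130/190 (j = √((5 - 1*1) - 633/190) = √((5 - 1) - 633/190) = √(4 - 633/190) = √(127/190) = √24130/190 ≈ 0.81757)
(j + 24)*N(2, 6) = (√24130/190 + 24)*6 = (24 + √24130/190)*6 = 144 + 3*√24130/95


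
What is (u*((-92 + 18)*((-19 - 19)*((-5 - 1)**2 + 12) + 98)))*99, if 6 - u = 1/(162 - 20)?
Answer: 5380309638/71 ≈ 7.5779e+7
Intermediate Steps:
u = 851/142 (u = 6 - 1/(162 - 20) = 6 - 1/142 = 851/142 ≈ 5.9930)
(u*((-92 + 18)*((-19 - 19)*((-5 - 1)**2 + 12) + 98)))*99 = (851*((-92 + 18)*((-19 - 19)*((-5 - 1)**2 + 12) + 98))/142)*99 = (851*(-74*(-38*((-6)**2 + 12) + 98))/142)*99 = (851*(-74*(-38*(36 + 12) + 98))/142)*99 = (851*(-74*(-38*48 + 98))/142)*99 = (851*(-74*(-1824 + 98))/142)*99 = (851*(-74*(-1726))/142)*99 = ((851/142)*127724)*99 = (54346562/71)*99 = 5380309638/71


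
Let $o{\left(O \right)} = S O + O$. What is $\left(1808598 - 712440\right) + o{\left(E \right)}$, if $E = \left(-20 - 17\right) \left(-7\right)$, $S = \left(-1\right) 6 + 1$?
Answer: $1095122$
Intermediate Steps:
$S = -5$ ($S = -6 + 1 = -5$)
$E = 259$ ($E = \left(-37\right) \left(-7\right) = 259$)
$o{\left(O \right)} = - 4 O$ ($o{\left(O \right)} = - 5 O + O = - 4 O$)
$\left(1808598 - 712440\right) + o{\left(E \right)} = \left(1808598 - 712440\right) - 1036 = 1096158 - 1036 = 1095122$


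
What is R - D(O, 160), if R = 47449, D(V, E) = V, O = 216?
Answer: 47233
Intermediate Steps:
R - D(O, 160) = 47449 - 1*216 = 47449 - 216 = 47233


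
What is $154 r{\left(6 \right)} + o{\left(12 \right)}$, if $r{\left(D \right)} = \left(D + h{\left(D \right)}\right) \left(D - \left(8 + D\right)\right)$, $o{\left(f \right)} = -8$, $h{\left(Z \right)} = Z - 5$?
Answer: $-8632$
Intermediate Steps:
$h{\left(Z \right)} = -5 + Z$
$r{\left(D \right)} = 40 - 16 D$ ($r{\left(D \right)} = \left(D + \left(-5 + D\right)\right) \left(D - \left(8 + D\right)\right) = \left(-5 + 2 D\right) \left(-8\right) = 40 - 16 D$)
$154 r{\left(6 \right)} + o{\left(12 \right)} = 154 \left(40 - 96\right) - 8 = 154 \left(-56\right) - 8 = -8624 - 8 = -8632$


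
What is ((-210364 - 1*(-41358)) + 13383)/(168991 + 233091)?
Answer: -155623/402082 ≈ -0.38704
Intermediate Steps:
((-210364 - 1*(-41358)) + 13383)/(168991 + 233091) = ((-210364 + 41358) + 13383)/402082 = (-169006 + 13383)*(1/402082) = -155623*1/402082 = -155623/402082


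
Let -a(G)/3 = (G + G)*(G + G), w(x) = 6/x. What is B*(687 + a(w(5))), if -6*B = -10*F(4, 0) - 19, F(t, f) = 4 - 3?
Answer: 161849/50 ≈ 3237.0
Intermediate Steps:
F(t, f) = 1
a(G) = -12*G**2 (a(G) = -3*(G + G)*(G + G) = -3*2*G*2*G = -12*G**2)
B = 29/6 (B = -(-10*1 - 19)/6 = -(-10 - 19)/6 = -1/6*(-29) = 29/6 ≈ 4.8333)
B*(687 + a(w(5))) = 29*(687 - 12*(6/5)**2)/6 = 29*(687 - 12*36/25)/6 = 29*(687 - 432/25)/6 = (29/6)*(16743/25) = 161849/50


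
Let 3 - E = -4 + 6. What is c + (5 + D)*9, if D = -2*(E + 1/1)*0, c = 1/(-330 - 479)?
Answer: 36404/809 ≈ 44.999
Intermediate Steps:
E = 1 (E = 3 - (-4 + 6) = 3 - 1*2 = 3 - 2 = 1)
c = -1/809 (c = 1/(-809) = -1/809 ≈ -0.0012361)
D = 0 (D = -2*(1 + 1/1)*0 = -2*(1 + 1)*0 = -2*2*0 = -4*0 = 0)
c + (5 + D)*9 = -1/809 + (5 + 0)*9 = -1/809 + 5*9 = -1/809 + 45 = 36404/809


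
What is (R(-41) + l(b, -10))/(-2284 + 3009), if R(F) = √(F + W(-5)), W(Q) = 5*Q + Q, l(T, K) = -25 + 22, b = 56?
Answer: -3/725 + I*√71/725 ≈ -0.0041379 + 0.011622*I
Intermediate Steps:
l(T, K) = -3
W(Q) = 6*Q
R(F) = √(-30 + F) (R(F) = √(F + 6*(-5)) = √(F - 30) = √(-30 + F))
(R(-41) + l(b, -10))/(-2284 + 3009) = (√(-30 - 41) - 3)/(-2284 + 3009) = (√(-71) - 3)/725 = (I*√71 - 3)*(1/725) = (-3 + I*√71)*(1/725) = -3/725 + I*√71/725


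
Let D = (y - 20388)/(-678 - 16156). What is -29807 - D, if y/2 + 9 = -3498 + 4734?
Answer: -250894486/8417 ≈ -29808.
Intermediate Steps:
y = 2454 (y = -18 + 2*(-3498 + 4734) = -18 + 2*1236 = -18 + 2472 = 2454)
D = 8967/8417 (D = (2454 - 20388)/(-678 - 16156) = -17934/(-16834) = -17934*(-1/16834) = 8967/8417 ≈ 1.0653)
-29807 - D = -29807 - 1*8967/8417 = -29807 - 8967/8417 = -250894486/8417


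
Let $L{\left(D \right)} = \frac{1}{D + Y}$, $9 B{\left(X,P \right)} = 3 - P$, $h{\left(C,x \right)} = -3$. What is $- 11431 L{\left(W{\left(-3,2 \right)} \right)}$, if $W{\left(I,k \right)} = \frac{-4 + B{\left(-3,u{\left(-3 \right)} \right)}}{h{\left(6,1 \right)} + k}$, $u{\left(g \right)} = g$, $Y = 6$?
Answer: $- \frac{4899}{4} \approx -1224.8$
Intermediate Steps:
$B{\left(X,P \right)} = \frac{1}{3} - \frac{P}{9}$ ($B{\left(X,P \right)} = \frac{3 - P}{9} = \frac{1}{3} - \frac{P}{9}$)
$W{\left(I,k \right)} = - \frac{10}{3 \left(-3 + k\right)}$ ($W{\left(I,k \right)} = \frac{-4 + \left(\frac{1}{3} - - \frac{1}{3}\right)}{-3 + k} = \frac{-4 + \left(\frac{1}{3} + \frac{1}{3}\right)}{-3 + k} = \frac{-4 + \frac{2}{3}}{-3 + k} = - \frac{10}{3 \left(-3 + k\right)}$)
$L{\left(D \right)} = \frac{1}{6 + D}$ ($L{\left(D \right)} = \frac{1}{D + 6} = \frac{1}{6 + D}$)
$- 11431 L{\left(W{\left(-3,2 \right)} \right)} = - \frac{11431}{6 - \frac{10}{-9 + 3 \cdot 2}} = - \frac{11431}{6 - \frac{10}{-9 + 6}} = - \frac{11431}{6 - \frac{10}{-3}} = - \frac{11431}{6 - - \frac{10}{3}} = - \frac{11431}{6 + \frac{10}{3}} = - \frac{11431}{\frac{28}{3}} = \left(-11431\right) \frac{3}{28} = - \frac{4899}{4}$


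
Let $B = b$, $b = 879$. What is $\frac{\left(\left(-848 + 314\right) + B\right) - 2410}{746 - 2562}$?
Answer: $\frac{2065}{1816} \approx 1.1371$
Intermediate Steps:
$B = 879$
$\frac{\left(\left(-848 + 314\right) + B\right) - 2410}{746 - 2562} = \frac{\left(\left(-848 + 314\right) + 879\right) - 2410}{746 - 2562} = \frac{\left(-534 + 879\right) - 2410}{-1816} = \left(345 - 2410\right) \left(- \frac{1}{1816}\right) = \left(-2065\right) \left(- \frac{1}{1816}\right) = \frac{2065}{1816}$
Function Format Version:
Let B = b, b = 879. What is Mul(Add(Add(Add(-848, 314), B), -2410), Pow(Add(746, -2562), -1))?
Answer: Rational(2065, 1816) ≈ 1.1371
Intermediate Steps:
B = 879
Mul(Add(Add(Add(-848, 314), B), -2410), Pow(Add(746, -2562), -1)) = Mul(Add(Add(Add(-848, 314), 879), -2410), Pow(Add(746, -2562), -1)) = Mul(Add(Add(-534, 879), -2410), Pow(-1816, -1)) = Mul(Add(345, -2410), Rational(-1, 1816)) = Mul(-2065, Rational(-1, 1816)) = Rational(2065, 1816)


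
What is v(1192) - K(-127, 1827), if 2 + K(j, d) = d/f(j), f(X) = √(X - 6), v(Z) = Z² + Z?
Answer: 1422058 + 261*I*√133/19 ≈ 1.4221e+6 + 158.42*I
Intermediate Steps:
v(Z) = Z + Z²
f(X) = √(-6 + X)
K(j, d) = -2 + d/√(-6 + j) (K(j, d) = -2 + d/(√(-6 + j)) = -2 + d/√(-6 + j))
v(1192) - K(-127, 1827) = 1192*(1 + 1192) - (-2 + 1827/√(-6 - 127)) = 1192*1193 - (-2 + 1827/√(-133)) = 1422056 - (-2 + 1827*(-I*√133/133)) = 1422056 - (-2 - 261*I*√133/19) = 1422056 + (2 + 261*I*√133/19) = 1422058 + 261*I*√133/19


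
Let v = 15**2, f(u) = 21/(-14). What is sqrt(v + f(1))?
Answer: sqrt(894)/2 ≈ 14.950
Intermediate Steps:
f(u) = -3/2 (f(u) = 21*(-1/14) = -3/2)
v = 225
sqrt(v + f(1)) = sqrt(225 - 3/2) = sqrt(447/2) = sqrt(894)/2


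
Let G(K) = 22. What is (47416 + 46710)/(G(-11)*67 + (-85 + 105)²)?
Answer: 47063/937 ≈ 50.227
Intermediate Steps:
(47416 + 46710)/(G(-11)*67 + (-85 + 105)²) = (47416 + 46710)/(22*67 + (-85 + 105)²) = 94126/(1474 + 20²) = 94126/(1474 + 400) = 94126/1874 = 94126*(1/1874) = 47063/937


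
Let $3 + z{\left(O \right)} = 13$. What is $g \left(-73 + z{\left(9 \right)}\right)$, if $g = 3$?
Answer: $-189$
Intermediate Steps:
$z{\left(O \right)} = 10$ ($z{\left(O \right)} = -3 + 13 = 10$)
$g \left(-73 + z{\left(9 \right)}\right) = 3 \left(-73 + 10\right) = 3 \left(-63\right) = -189$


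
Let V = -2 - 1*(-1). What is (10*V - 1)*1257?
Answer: -13827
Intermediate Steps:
V = -1 (V = -2 + 1 = -1)
(10*V - 1)*1257 = (10*(-1) - 1)*1257 = (-10 - 1)*1257 = -11*1257 = -13827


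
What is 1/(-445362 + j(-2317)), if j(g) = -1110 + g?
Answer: -1/448789 ≈ -2.2282e-6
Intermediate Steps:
1/(-445362 + j(-2317)) = 1/(-445362 + (-1110 - 2317)) = 1/(-445362 - 3427) = 1/(-448789) = -1/448789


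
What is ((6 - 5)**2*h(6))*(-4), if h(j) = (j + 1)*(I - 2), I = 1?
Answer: 28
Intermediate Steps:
h(j) = -1 - j (h(j) = (j + 1)*(1 - 2) = (1 + j)*(-1) = -1 - j)
((6 - 5)**2*h(6))*(-4) = ((6 - 5)**2*(-1 - 1*6))*(-4) = (1**2*(-1 - 6))*(-4) = (1*(-7))*(-4) = -7*(-4) = 28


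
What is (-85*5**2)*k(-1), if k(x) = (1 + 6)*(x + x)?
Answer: 29750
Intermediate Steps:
k(x) = 14*x (k(x) = 7*(2*x) = 14*x)
(-85*5**2)*k(-1) = (-85*5**2)*(14*(-1)) = -85*25*(-14) = -2125*(-14) = 29750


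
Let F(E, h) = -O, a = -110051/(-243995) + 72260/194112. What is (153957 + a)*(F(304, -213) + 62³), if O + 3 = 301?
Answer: 43391711327339793769/1184058936 ≈ 3.6647e+10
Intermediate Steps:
O = 298 (O = -3 + 301 = 298)
a = 9748324603/11840589360 (a = -110051*(-1/243995) + 72260*(1/194112) = 110051/243995 + 18065/48528 = 9748324603/11840589360 ≈ 0.82330)
F(E, h) = -298 (F(E, h) = -1*298 = -298)
(153957 + a)*(F(304, -213) + 62³) = (153957 + 9748324603/11840589360)*(-298 + 62³) = 1822951364422123*(-298 + 238328)/11840589360 = (1822951364422123/11840589360)*238030 = 43391711327339793769/1184058936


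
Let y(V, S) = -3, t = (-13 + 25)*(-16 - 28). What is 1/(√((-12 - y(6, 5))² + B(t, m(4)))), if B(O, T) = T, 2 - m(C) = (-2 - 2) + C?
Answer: √83/83 ≈ 0.10976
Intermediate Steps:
t = -528 (t = 12*(-44) = -528)
m(C) = 6 - C (m(C) = 2 - ((-2 - 2) + C) = 2 - (-4 + C) = 2 + (4 - C) = 6 - C)
1/(√((-12 - y(6, 5))² + B(t, m(4)))) = 1/(√((-12 - 1*(-3))² + (6 - 1*4))) = 1/(√((-12 + 3)² + (6 - 4))) = 1/(√((-9)² + 2)) = 1/(√(81 + 2)) = 1/(√83) = √83/83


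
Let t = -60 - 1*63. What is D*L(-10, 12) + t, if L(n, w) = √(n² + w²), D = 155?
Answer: -123 + 310*√61 ≈ 2298.2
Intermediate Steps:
t = -123 (t = -60 - 63 = -123)
D*L(-10, 12) + t = 155*√((-10)² + 12²) - 123 = 155*√(100 + 144) - 123 = 155*√244 - 123 = 155*(2*√61) - 123 = 310*√61 - 123 = -123 + 310*√61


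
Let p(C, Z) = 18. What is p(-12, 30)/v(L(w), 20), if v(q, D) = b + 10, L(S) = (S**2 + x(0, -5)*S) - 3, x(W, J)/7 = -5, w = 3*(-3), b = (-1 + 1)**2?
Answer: 9/5 ≈ 1.8000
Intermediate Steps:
b = 0 (b = 0**2 = 0)
w = -9
x(W, J) = -35 (x(W, J) = 7*(-5) = -35)
L(S) = -3 + S**2 - 35*S (L(S) = (S**2 - 35*S) - 3 = -3 + S**2 - 35*S)
v(q, D) = 10 (v(q, D) = 0 + 10 = 10)
p(-12, 30)/v(L(w), 20) = 18/10 = 18*(1/10) = 9/5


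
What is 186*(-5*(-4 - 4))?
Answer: 7440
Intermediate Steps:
186*(-5*(-4 - 4)) = 186*(-5*(-8)) = 186*40 = 7440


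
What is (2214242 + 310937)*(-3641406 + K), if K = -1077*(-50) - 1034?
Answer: -9061832107610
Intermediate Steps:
K = 52816 (K = 53850 - 1034 = 52816)
(2214242 + 310937)*(-3641406 + K) = (2214242 + 310937)*(-3641406 + 52816) = 2525179*(-3588590) = -9061832107610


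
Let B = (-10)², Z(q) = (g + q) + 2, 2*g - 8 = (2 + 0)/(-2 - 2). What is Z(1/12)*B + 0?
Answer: 1750/3 ≈ 583.33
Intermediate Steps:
g = 15/4 (g = 4 + ((2 + 0)/(-2 - 2))/2 = 4 + (2/(-4))/2 = 4 + (2*(-¼))/2 = 4 + (½)*(-½) = 4 - ¼ = 15/4 ≈ 3.7500)
Z(q) = 23/4 + q (Z(q) = (15/4 + q) + 2 = 23/4 + q)
B = 100
Z(1/12)*B + 0 = (23/4 + 1/12)*100 + 0 = (35/6)*100 + 0 = 1750/3 + 0 = 1750/3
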